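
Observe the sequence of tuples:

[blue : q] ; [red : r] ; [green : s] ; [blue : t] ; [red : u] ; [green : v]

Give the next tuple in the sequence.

Colour: repeats blue → red → green, so blue, red, green, blue, red, green → blue.
Letter: q, r, s, t, u, v → w (letters move forward 1 place in the alphabet).
So the next tuple is [blue : w].

[blue : w]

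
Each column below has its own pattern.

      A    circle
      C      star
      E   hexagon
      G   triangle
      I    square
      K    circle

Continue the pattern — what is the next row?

Letter goes A, C, E, G, I, K → M (letters move forward 2 places in the alphabet).
Shape: circle, star, hexagon, triangle, square, circle → star (repeats circle → star → hexagon → triangle → square).
Combining the parts gives M  star.

M  star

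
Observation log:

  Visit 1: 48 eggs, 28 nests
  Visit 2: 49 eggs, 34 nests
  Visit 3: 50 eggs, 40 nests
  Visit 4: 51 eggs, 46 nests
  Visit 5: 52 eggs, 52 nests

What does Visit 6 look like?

For the eggs, +1 each step: 48, 49, 50, 51, 52 → 53.
Nests: +6 each step; 28, 34, 40, 46, 52 → 58.
Putting it together: 53 eggs, 58 nests.

53 eggs, 58 nests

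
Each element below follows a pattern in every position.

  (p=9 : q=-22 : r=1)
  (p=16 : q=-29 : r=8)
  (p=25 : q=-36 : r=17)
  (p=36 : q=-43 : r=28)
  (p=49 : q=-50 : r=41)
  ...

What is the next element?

P: perfect squares: 3², 4², 5², …; 9, 16, 25, 36, 49 → 64.
Q: −7 each step, so -22, -29, -36, -43, -50 → -57.
R: always 8 less than the p, so 1, 8, 17, 28, 41 → 56.
Putting it together: (p=64 : q=-57 : r=56).

(p=64 : q=-57 : r=56)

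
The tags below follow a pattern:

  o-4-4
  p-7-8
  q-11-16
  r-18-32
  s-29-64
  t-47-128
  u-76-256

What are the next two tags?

Letter goes o, p, q, r, s, t, u → v → w (letters move forward 1 place in the alphabet).
Second component: each term is the sum of the two before it; 4, 7, 11, 18, 29, 47, 76 → 123 → 199.
Third component: 4, 8, 16, 32, 64, 128, 256 → 512 → 1024 (×2 each step).
So the next two tags are v-123-512 and w-199-1024.

v-123-512, w-199-1024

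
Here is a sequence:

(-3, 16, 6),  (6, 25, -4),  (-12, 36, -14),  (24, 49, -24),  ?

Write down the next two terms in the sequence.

First value: -3, 6, -12, 24 → -48 → 96 (×(-2) each step).
Second value: perfect squares: 4², 5², 6², …, so 16, 25, 36, 49 → 64 → 81.
Third value: 6, -4, -14, -24 → -34 → -44 (−10 each step).
So the next two terms are (-48, 64, -34) and (96, 81, -44).

(-48, 64, -34), (96, 81, -44)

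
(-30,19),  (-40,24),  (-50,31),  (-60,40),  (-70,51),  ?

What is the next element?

First part: −10 each step; -30, -40, -50, -60, -70 → -80.
Second part: 19, 24, 31, 40, 51 → 64 (differences are 5, 7, 9, … (increasing by 2 each time)).
So the next element is (-80,64).

(-80,64)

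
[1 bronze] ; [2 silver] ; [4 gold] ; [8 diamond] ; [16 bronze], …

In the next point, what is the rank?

Rank: repeats bronze → silver → gold → diamond, so bronze, silver, gold, diamond, bronze → silver.

silver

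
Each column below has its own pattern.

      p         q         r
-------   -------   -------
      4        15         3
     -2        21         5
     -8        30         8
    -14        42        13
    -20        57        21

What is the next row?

Column p: −6 each step; 4, -2, -8, -14, -20 → -26.
Column q: 15, 21, 30, 42, 57 → 75 (differences are 6, 9, 12, … (increasing by 3 each time)).
Column r — each term is the sum of the two before it: 3, 5, 8, 13, 21 → 34.
So the next row is -26  75  34.

-26  75  34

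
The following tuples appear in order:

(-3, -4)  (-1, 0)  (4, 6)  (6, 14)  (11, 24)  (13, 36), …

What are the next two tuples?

(18, 50), (20, 66)

First value goes -3, -1, 4, 6, 11, 13 → 18 → 20 (alternating steps +2, +5, +2, +5, …).
Second value: -4, 0, 6, 14, 24, 36 → 50 → 66 (differences are 4, 6, 8, … (increasing by 2 each time)).
Putting the parts together: (18, 50) and then (20, 66).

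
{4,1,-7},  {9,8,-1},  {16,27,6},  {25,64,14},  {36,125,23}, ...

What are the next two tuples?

First coordinate goes 4, 9, 16, 25, 36 → 49 → 64 (perfect squares: 2², 3², 4², …).
Second coordinate: perfect cubes: 1³, 2³, 3³, …; 1, 8, 27, 64, 125 → 216 → 343.
Third coordinate — differences are 6, 7, 8, … (increasing by 1 each time): -7, -1, 6, 14, 23 → 33 → 44.
Putting the parts together: {49,216,33} and then {64,343,44}.

{49,216,33}, {64,343,44}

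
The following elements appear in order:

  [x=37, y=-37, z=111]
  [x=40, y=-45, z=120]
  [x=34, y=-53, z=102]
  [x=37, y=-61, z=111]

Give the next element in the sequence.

[x=31, y=-69, z=93]

X goes 37, 40, 34, 37 → 31 (alternating steps +3, −6, +3, −6, …).
Y: −8 each step, so -37, -45, -53, -61 → -69.
Z: always 3 × the x; 111, 120, 102, 111 → 93.
So the next element is [x=31, y=-69, z=93].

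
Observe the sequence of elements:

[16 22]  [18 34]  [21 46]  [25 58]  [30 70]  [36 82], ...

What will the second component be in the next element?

94

Second component: 22, 34, 46, 58, 70, 82 → 94 (+12 each step).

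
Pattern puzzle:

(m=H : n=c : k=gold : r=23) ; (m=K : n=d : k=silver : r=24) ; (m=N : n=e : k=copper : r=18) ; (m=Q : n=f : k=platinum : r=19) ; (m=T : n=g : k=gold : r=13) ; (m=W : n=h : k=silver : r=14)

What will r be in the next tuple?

M: letters move forward 3 places in the alphabet, so H, K, N, Q, T, W → Z.
N: letters move forward 1 place in the alphabet; c, d, e, f, g, h → i.
K: gold, silver, copper, platinum, gold, silver → copper (repeats gold → silver → copper → platinum).
R goes 23, 24, 18, 19, 13, 14 → 8 (alternating steps +1, −6, +1, −6, …).

8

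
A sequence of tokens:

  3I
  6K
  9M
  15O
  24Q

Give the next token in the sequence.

For the first component, each term is the sum of the two before it: 3, 6, 9, 15, 24 → 39.
Letter: letters move forward 2 places in the alphabet, so I, K, M, O, Q → S.
So the next token is 39S.

39S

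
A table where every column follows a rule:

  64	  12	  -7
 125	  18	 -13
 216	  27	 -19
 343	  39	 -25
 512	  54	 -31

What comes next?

For the first component, perfect cubes: 4³, 5³, 6³, …: 64, 125, 216, 343, 512 → 729.
Second component: differences are 6, 9, 12, … (increasing by 3 each time); 12, 18, 27, 39, 54 → 72.
Third component — −6 each step: -7, -13, -19, -25, -31 → -37.
So the next line is 729  72  -37.

729  72  -37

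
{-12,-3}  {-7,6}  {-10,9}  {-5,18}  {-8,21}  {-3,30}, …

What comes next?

{-6,33}

First value: alternating steps +5, −3, +5, −3, …; -12, -7, -10, -5, -8, -3 → -6.
Second value goes -3, 6, 9, 18, 21, 30 → 33 (alternating steps +9, +3, +9, +3, …).
Putting it together: {-6,33}.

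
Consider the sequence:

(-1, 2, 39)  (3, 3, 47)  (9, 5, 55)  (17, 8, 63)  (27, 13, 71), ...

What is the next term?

First slot: differences are 4, 6, 8, … (increasing by 2 each time), so -1, 3, 9, 17, 27 → 39.
Second slot: each term is the sum of the two before it; 2, 3, 5, 8, 13 → 21.
Third slot: 39, 47, 55, 63, 71 → 79 (+8 each step).
Combining the parts gives (39, 21, 79).

(39, 21, 79)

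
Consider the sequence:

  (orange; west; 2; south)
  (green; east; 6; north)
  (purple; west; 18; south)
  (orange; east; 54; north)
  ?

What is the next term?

(green; west; 162; south)

Colour goes orange, green, purple, orange → green (repeats orange → green → purple).
First direction: west, east, west, east → west (alternates west ↔ east).
Third slot — ×3 each step: 2, 6, 18, 54 → 162.
Second direction: alternates south ↔ north; south, north, south, north → south.
Combining the parts gives (green; west; 162; south).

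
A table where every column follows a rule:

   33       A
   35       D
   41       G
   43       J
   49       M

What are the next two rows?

First component — alternating steps +2, +6, +2, +6, …: 33, 35, 41, 43, 49 → 51 → 57.
For the letter, letters move forward 3 places in the alphabet: A, D, G, J, M → P → S.
So the next two rows are 51  P and 57  S.

51  P; 57  S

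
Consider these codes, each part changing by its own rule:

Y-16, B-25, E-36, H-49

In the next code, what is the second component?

Second component: perfect squares: 4², 5², 6², …; 16, 25, 36, 49 → 64.

64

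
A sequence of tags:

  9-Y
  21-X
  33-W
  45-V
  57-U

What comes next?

69-T

First component — +12 each step: 9, 21, 33, 45, 57 → 69.
For the letter, letters move back 1 place in the alphabet: Y, X, W, V, U → T.
So the next tag is 69-T.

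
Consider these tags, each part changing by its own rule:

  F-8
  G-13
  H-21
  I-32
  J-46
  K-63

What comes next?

L-83

Letter — letters move forward 1 place in the alphabet: F, G, H, I, J, K → L.
Second component: differences are 5, 8, 11, … (increasing by 3 each time); 8, 13, 21, 32, 46, 63 → 83.
Combining the parts gives L-83.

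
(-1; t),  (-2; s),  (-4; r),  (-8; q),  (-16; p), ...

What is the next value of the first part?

First part: ×2 each step; -1, -2, -4, -8, -16 → -32.

-32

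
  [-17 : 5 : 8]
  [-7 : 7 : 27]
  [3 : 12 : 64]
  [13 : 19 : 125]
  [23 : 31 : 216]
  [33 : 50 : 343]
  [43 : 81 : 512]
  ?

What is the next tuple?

[53 : 131 : 729]

For the first part, +10 each step: -17, -7, 3, 13, 23, 33, 43 → 53.
For the second part, each term is the sum of the two before it: 5, 7, 12, 19, 31, 50, 81 → 131.
Third part: perfect cubes: 2³, 3³, 4³, …, so 8, 27, 64, 125, 216, 343, 512 → 729.
Putting it together: [53 : 131 : 729].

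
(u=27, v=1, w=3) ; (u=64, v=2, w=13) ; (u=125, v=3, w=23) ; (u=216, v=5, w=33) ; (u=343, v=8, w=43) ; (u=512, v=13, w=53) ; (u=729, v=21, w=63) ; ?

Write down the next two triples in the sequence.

(u=1000, v=34, w=73), (u=1331, v=55, w=83)

For the u, perfect cubes: 3³, 4³, 5³, …: 27, 64, 125, 216, 343, 512, 729 → 1000 → 1331.
For the v, each term is the sum of the two before it: 1, 2, 3, 5, 8, 13, 21 → 34 → 55.
W: +10 each step, so 3, 13, 23, 33, 43, 53, 63 → 73 → 83.
Putting the parts together: (u=1000, v=34, w=73) and then (u=1331, v=55, w=83).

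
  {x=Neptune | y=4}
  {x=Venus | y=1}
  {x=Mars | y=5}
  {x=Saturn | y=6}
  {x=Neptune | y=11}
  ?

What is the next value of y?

Y: 4, 1, 5, 6, 11 → 17 (each term is the sum of the two before it).

17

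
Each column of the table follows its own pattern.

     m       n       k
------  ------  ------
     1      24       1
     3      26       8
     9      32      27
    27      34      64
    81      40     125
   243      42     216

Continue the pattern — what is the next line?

729  48  343

Column m: ×3 each step, so 1, 3, 9, 27, 81, 243 → 729.
Column n: alternating steps +2, +6, +2, +6, …; 24, 26, 32, 34, 40, 42 → 48.
Column k goes 1, 8, 27, 64, 125, 216 → 343 (perfect cubes: 1³, 2³, 3³, …).
So the next line is 729  48  343.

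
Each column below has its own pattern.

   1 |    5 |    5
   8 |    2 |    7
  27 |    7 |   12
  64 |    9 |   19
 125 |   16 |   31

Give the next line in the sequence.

216  25  50

First component: 1, 8, 27, 64, 125 → 216 (perfect cubes: 1³, 2³, 3³, …).
Second component goes 5, 2, 7, 9, 16 → 25 (each term is the sum of the two before it).
Third component: each term is the sum of the two before it; 5, 7, 12, 19, 31 → 50.
So the next line is 216  25  50.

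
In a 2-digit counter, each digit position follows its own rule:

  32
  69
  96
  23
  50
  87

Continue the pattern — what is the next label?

First digit — +3 each step, mod 10: 3, 6, 9, 2, 5, 8 → 1.
Second digit goes 2, 9, 6, 3, 0, 7 → 4 (−3 each step, mod 10).
Combining the parts gives 14.

14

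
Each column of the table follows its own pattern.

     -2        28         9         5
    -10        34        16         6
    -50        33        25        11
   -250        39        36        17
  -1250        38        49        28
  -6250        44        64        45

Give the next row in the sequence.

-31250  43  81  73

For the first component, ×5 each step: -2, -10, -50, -250, -1250, -6250 → -31250.
Second component: alternating steps +6, −1, +6, −1, …, so 28, 34, 33, 39, 38, 44 → 43.
Third component: perfect squares: 3², 4², 5², …; 9, 16, 25, 36, 49, 64 → 81.
Fourth component: each term is the sum of the two before it; 5, 6, 11, 17, 28, 45 → 73.
Combining the parts gives -31250  43  81  73.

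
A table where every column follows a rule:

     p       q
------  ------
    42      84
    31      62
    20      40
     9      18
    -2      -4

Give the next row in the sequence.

-13  -26

Column p: −11 each step, so 42, 31, 20, 9, -2 → -13.
Column q: always 2 × the column p; 84, 62, 40, 18, -4 → -26.
So the next row is -13  -26.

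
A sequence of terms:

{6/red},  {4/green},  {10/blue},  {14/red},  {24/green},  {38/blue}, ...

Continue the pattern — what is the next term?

First part goes 6, 4, 10, 14, 24, 38 → 62 (each term is the sum of the two before it).
Colour: repeats red → green → blue, so red, green, blue, red, green, blue → red.
Putting it together: {62/red}.

{62/red}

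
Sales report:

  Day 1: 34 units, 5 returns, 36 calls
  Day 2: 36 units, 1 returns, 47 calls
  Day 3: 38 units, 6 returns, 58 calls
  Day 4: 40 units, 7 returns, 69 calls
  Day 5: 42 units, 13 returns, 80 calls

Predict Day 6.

Units — +2 each step: 34, 36, 38, 40, 42 → 44.
Returns: 5, 1, 6, 7, 13 → 20 (each term is the sum of the two before it).
Calls — +11 each step: 36, 47, 58, 69, 80 → 91.
Combining the parts gives 44 units, 20 returns, 91 calls.

44 units, 20 returns, 91 calls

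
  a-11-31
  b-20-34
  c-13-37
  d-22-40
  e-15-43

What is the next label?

Letter goes a, b, c, d, e → f (letters move forward 1 place in the alphabet).
Second component goes 11, 20, 13, 22, 15 → 24 (alternating steps +9, −7, +9, −7, …).
Third component goes 31, 34, 37, 40, 43 → 46 (+3 each step).
Combining the parts gives f-24-46.

f-24-46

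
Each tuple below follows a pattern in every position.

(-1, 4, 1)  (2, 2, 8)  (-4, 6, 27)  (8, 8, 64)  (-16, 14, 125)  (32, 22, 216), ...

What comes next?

(-64, 36, 343)

First component: ×(-2) each step, so -1, 2, -4, 8, -16, 32 → -64.
Second component goes 4, 2, 6, 8, 14, 22 → 36 (each term is the sum of the two before it).
Third component: 1, 8, 27, 64, 125, 216 → 343 (perfect cubes: 1³, 2³, 3³, …).
So the next tuple is (-64, 36, 343).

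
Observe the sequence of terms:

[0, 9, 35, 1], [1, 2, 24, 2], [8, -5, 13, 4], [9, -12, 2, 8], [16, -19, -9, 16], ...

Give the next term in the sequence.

For the first slot, alternating steps +1, +7, +1, +7, …: 0, 1, 8, 9, 16 → 17.
Second slot: −7 each step, so 9, 2, -5, -12, -19 → -26.
Third slot goes 35, 24, 13, 2, -9 → -20 (−11 each step).
Fourth slot goes 1, 2, 4, 8, 16 → 32 (×2 each step).
Putting it together: [17, -26, -20, 32].

[17, -26, -20, 32]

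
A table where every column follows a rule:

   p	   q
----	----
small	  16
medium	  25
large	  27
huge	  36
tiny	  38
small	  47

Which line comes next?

Column p: small, medium, large, huge, tiny, small → medium (repeats small → medium → large → huge → tiny).
Column q: 16, 25, 27, 36, 38, 47 → 49 (alternating steps +9, +2, +9, +2, …).
Combining the parts gives medium  49.

medium  49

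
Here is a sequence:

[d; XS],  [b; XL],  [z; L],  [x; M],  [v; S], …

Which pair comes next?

For the letter, letters move back 2 places in the alphabet, wrapping A→Z: d, b, z, x, v → t.
For the size, runs backward through clothing sizes XS→XL: XS, XL, L, M, S → XS.
So the next pair is [t; XS].

[t; XS]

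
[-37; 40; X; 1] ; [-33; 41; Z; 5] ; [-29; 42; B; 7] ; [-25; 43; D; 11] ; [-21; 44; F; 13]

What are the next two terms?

For the first part, +4 each step: -37, -33, -29, -25, -21 → -17 → -13.
Second part — +1 each step: 40, 41, 42, 43, 44 → 45 → 46.
Letter: X, Z, B, D, F → H → J (letters move forward 2 places in the alphabet, wrapping Z→A).
Fourth part: alternating steps +4, +2, +4, +2, …; 1, 5, 7, 11, 13 → 17 → 19.
Putting the parts together: [-17; 45; H; 17] and then [-13; 46; J; 19].

[-17; 45; H; 17], [-13; 46; J; 19]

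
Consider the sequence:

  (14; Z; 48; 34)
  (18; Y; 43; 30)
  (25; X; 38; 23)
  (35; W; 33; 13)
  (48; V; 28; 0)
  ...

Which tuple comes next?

(64; U; 23; -16)

First slot goes 14, 18, 25, 35, 48 → 64 (differences are 4, 7, 10, … (increasing by 3 each time)).
Letter goes Z, Y, X, W, V → U (letters move back 1 place in the alphabet).
Third slot: −5 each step; 48, 43, 38, 33, 28 → 23.
Fourth slot goes 34, 30, 23, 13, 0 → -16 (together with the first slot always sums to 48).
Combining the parts gives (64; U; 23; -16).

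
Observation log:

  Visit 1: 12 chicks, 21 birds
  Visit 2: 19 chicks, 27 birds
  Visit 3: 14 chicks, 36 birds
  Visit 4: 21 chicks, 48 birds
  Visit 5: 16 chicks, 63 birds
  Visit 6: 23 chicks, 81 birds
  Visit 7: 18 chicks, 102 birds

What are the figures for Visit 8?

25 chicks, 126 birds

Chicks: alternating steps +7, −5, +7, −5, …, so 12, 19, 14, 21, 16, 23, 18 → 25.
Birds: differences are 6, 9, 12, … (increasing by 3 each time); 21, 27, 36, 48, 63, 81, 102 → 126.
Putting it together: 25 chicks, 126 birds.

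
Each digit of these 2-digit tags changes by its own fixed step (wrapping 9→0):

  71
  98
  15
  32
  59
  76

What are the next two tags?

First digit goes 7, 9, 1, 3, 5, 7 → 9 → 1 (+2 each step, mod 10).
Second digit: −3 each step, mod 10, so 1, 8, 5, 2, 9, 6 → 3 → 0.
So the next two tags are 93 and 10.

93, 10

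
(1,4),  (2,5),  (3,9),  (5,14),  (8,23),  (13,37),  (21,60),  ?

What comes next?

(34,97)

First coordinate: 1, 2, 3, 5, 8, 13, 21 → 34 (each term is the sum of the two before it).
Second coordinate: 4, 5, 9, 14, 23, 37, 60 → 97 (each term is the sum of the two before it).
Putting it together: (34,97).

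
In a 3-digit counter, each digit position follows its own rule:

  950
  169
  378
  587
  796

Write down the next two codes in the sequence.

905, 114

First digit — +2 each step, mod 10: 9, 1, 3, 5, 7 → 9 → 1.
Second digit: 5, 6, 7, 8, 9 → 0 → 1 (+1 each step, mod 10).
Third digit goes 0, 9, 8, 7, 6 → 5 → 4 (−1 each step, mod 10).
So the next two codes are 905 and 114.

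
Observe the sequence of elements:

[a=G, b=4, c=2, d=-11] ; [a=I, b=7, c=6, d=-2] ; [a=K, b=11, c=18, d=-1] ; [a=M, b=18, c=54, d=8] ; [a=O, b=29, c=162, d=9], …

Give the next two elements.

A: G, I, K, M, O → Q → S (letters move forward 2 places in the alphabet).
B: each term is the sum of the two before it; 4, 7, 11, 18, 29 → 47 → 76.
For the c, ×3 each step: 2, 6, 18, 54, 162 → 486 → 1458.
D: -11, -2, -1, 8, 9 → 18 → 19 (alternating steps +9, +1, +9, +1, …).
So the next two elements are [a=Q, b=47, c=486, d=18] and [a=S, b=76, c=1458, d=19].

[a=Q, b=47, c=486, d=18], [a=S, b=76, c=1458, d=19]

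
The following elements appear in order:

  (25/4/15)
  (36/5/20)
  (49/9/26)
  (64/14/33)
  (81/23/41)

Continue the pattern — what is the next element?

For the first slot, perfect squares: 5², 6², 7², …: 25, 36, 49, 64, 81 → 100.
Second slot — each term is the sum of the two before it: 4, 5, 9, 14, 23 → 37.
Third slot goes 15, 20, 26, 33, 41 → 50 (differences are 5, 6, 7, … (increasing by 1 each time)).
So the next element is (100/37/50).

(100/37/50)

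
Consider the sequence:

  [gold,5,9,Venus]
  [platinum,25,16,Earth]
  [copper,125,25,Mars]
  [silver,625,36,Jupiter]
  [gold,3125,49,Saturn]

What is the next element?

[platinum,15625,64,Uranus]

Metal goes gold, platinum, copper, silver, gold → platinum (repeats gold → platinum → copper → silver).
Second entry: ×5 each step, so 5, 25, 125, 625, 3125 → 15625.
Third entry — perfect squares: 3², 4², 5², …: 9, 16, 25, 36, 49 → 64.
Planet: runs through the planets Mercury→Neptune; Venus, Earth, Mars, Jupiter, Saturn → Uranus.
Combining the parts gives [platinum,15625,64,Uranus].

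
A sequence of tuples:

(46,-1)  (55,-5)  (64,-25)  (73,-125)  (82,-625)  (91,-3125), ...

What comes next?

First component: +9 each step; 46, 55, 64, 73, 82, 91 → 100.
Second component — ×5 each step: -1, -5, -25, -125, -625, -3125 → -15625.
So the next tuple is (100,-15625).

(100,-15625)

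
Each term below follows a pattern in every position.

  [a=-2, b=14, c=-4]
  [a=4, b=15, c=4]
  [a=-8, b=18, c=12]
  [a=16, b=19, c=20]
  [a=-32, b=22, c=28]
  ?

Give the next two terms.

For the a, ×(-2) each step: -2, 4, -8, 16, -32 → 64 → -128.
For the b, alternating steps +1, +3, +1, +3, …: 14, 15, 18, 19, 22 → 23 → 26.
For the c, +8 each step: -4, 4, 12, 20, 28 → 36 → 44.
Putting the parts together: [a=64, b=23, c=36] and then [a=-128, b=26, c=44].

[a=64, b=23, c=36], [a=-128, b=26, c=44]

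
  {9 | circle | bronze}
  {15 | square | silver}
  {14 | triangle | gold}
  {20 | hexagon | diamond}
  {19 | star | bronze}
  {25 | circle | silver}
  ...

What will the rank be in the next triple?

Rank: bronze, silver, gold, diamond, bronze, silver → gold (repeats bronze → silver → gold → diamond).

gold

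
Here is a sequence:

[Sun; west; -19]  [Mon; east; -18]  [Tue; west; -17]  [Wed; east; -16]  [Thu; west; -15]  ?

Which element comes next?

[Fri; east; -14]

Day goes Sun, Mon, Tue, Wed, Thu → Fri (runs through the weekdays Mon→Sun).
Direction: alternates west ↔ east, so west, east, west, east, west → east.
Third part — +1 each step: -19, -18, -17, -16, -15 → -14.
Putting it together: [Fri; east; -14].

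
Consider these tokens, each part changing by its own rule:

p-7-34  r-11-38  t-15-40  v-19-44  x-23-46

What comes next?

z-27-50

Letter: letters move forward 2 places in the alphabet; p, r, t, v, x → z.
Second component: +4 each step; 7, 11, 15, 19, 23 → 27.
Third component — alternating steps +4, +2, +4, +2, …: 34, 38, 40, 44, 46 → 50.
Putting it together: z-27-50.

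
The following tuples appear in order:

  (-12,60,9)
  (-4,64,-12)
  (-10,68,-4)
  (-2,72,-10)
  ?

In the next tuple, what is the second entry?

Second entry goes 60, 64, 68, 72 → 76 (+4 each step).

76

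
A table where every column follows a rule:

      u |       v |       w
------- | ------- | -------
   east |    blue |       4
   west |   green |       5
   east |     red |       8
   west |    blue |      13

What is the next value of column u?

For the column u, alternates east ↔ west: east, west, east, west → east.

east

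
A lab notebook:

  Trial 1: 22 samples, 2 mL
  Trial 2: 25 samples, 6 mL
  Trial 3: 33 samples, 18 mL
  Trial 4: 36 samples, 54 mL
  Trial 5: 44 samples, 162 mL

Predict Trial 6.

47 samples, 486 mL

Samples: alternating steps +3, +8, +3, +8, …; 22, 25, 33, 36, 44 → 47.
For the mL, ×3 each step: 2, 6, 18, 54, 162 → 486.
So the next record is 47 samples, 486 mL.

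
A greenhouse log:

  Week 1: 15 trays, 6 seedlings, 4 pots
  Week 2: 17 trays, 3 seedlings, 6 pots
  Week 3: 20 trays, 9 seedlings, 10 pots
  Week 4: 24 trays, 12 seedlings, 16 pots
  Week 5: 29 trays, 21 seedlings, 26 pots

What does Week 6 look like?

35 trays, 33 seedlings, 42 pots

Trays — differences are 2, 3, 4, … (increasing by 1 each time): 15, 17, 20, 24, 29 → 35.
Seedlings: each term is the sum of the two before it, so 6, 3, 9, 12, 21 → 33.
Pots: each term is the sum of the two before it, so 4, 6, 10, 16, 26 → 42.
So the next row is 35 trays, 33 seedlings, 42 pots.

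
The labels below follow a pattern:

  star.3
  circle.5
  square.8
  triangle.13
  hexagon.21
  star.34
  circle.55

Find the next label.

For the shape, repeats star → circle → square → triangle → hexagon: star, circle, square, triangle, hexagon, star, circle → square.
Second component: 3, 5, 8, 13, 21, 34, 55 → 89 (each term is the sum of the two before it).
Putting it together: square.89.

square.89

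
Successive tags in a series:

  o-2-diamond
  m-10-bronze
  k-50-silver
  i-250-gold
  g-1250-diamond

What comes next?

For the letter, letters move back 2 places in the alphabet: o, m, k, i, g → e.
Second component goes 2, 10, 50, 250, 1250 → 6250 (×5 each step).
Rank: repeats diamond → bronze → silver → gold, so diamond, bronze, silver, gold, diamond → bronze.
So the next tag is e-6250-bronze.

e-6250-bronze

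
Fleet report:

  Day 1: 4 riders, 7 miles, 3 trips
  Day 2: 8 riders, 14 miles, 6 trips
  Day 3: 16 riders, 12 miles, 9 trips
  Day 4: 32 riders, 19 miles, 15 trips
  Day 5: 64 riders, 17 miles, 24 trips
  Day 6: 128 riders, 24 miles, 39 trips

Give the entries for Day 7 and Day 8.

Riders: ×2 each step, so 4, 8, 16, 32, 64, 128 → 256 → 512.
Miles: alternating steps +7, −2, +7, −2, …, so 7, 14, 12, 19, 17, 24 → 22 → 29.
Trips — each term is the sum of the two before it: 3, 6, 9, 15, 24, 39 → 63 → 102.
Putting the parts together: 256 riders, 22 miles, 63 trips and then 512 riders, 29 miles, 102 trips.

256 riders, 22 miles, 63 trips; 512 riders, 29 miles, 102 trips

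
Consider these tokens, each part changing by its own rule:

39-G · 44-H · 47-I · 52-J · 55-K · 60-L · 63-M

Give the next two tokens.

68-N, 71-O

First component: 39, 44, 47, 52, 55, 60, 63 → 68 → 71 (alternating steps +5, +3, +5, +3, …).
Letter goes G, H, I, J, K, L, M → N → O (letters move forward 1 place in the alphabet).
So the next two tokens are 68-N and 71-O.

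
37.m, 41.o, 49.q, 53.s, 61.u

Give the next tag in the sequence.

First component: 37, 41, 49, 53, 61 → 65 (alternating steps +4, +8, +4, +8, …).
Letter goes m, o, q, s, u → w (letters move forward 2 places in the alphabet).
Combining the parts gives 65.w.

65.w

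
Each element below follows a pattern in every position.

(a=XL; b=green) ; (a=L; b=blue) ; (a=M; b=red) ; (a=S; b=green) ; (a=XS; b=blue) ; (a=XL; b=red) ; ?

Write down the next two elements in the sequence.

A — repeats XL → L → M → S → XS: XL, L, M, S, XS, XL → L → M.
B goes green, blue, red, green, blue, red → green → blue (repeats green → blue → red).
Putting the parts together: (a=L; b=green) and then (a=M; b=blue).

(a=L; b=green), (a=M; b=blue)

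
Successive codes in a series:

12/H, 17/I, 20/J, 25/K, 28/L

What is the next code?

For the first component, alternating steps +5, +3, +5, +3, …: 12, 17, 20, 25, 28 → 33.
Letter: letters move forward 1 place in the alphabet; H, I, J, K, L → M.
So the next code is 33/M.

33/M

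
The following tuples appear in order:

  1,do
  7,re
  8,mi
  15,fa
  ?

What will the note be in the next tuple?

sol

Note: runs through the solfège scale do→ti, so do, re, mi, fa → sol.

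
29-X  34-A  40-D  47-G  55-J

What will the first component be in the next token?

For the first component, differences are 5, 6, 7, … (increasing by 1 each time): 29, 34, 40, 47, 55 → 64.

64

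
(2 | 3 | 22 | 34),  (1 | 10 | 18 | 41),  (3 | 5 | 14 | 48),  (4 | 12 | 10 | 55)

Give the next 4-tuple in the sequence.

(7 | 7 | 6 | 62)

First component — each term is the sum of the two before it: 2, 1, 3, 4 → 7.
Second component: alternating steps +7, −5, +7, −5, …; 3, 10, 5, 12 → 7.
Third component — −4 each step: 22, 18, 14, 10 → 6.
Fourth component: +7 each step, so 34, 41, 48, 55 → 62.
Putting it together: (7 | 7 | 6 | 62).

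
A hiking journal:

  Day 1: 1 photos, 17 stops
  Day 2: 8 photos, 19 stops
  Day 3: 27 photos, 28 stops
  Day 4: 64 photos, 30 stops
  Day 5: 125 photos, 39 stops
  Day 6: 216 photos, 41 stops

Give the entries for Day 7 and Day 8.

343 photos, 50 stops; 512 photos, 52 stops

Photos: perfect cubes: 1³, 2³, 3³, …, so 1, 8, 27, 64, 125, 216 → 343 → 512.
Stops: alternating steps +2, +9, +2, +9, …; 17, 19, 28, 30, 39, 41 → 50 → 52.
Putting the parts together: 343 photos, 50 stops and then 512 photos, 52 stops.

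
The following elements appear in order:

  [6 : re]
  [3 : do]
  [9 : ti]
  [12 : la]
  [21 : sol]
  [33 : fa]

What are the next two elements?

[54 : mi], [87 : re]

First value — each term is the sum of the two before it: 6, 3, 9, 12, 21, 33 → 54 → 87.
Note: re, do, ti, la, sol, fa → mi → re (runs backward through the solfège scale do→ti).
So the next two elements are [54 : mi] and [87 : re].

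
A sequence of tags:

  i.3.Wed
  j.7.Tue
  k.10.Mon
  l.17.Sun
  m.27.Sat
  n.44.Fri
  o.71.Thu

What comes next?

p.115.Wed

Letter — letters move forward 1 place in the alphabet: i, j, k, l, m, n, o → p.
Second component: each term is the sum of the two before it; 3, 7, 10, 17, 27, 44, 71 → 115.
Day goes Wed, Tue, Mon, Sun, Sat, Fri, Thu → Wed (runs backward through the weekdays Mon→Sun).
Putting it together: p.115.Wed.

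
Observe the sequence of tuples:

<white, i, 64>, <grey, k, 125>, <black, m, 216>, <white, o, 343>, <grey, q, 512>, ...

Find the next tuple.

<black, s, 729>

Shade: repeats white → grey → black; white, grey, black, white, grey → black.
Letter: letters move forward 2 places in the alphabet; i, k, m, o, q → s.
Third component — perfect cubes: 4³, 5³, 6³, …: 64, 125, 216, 343, 512 → 729.
So the next tuple is <black, s, 729>.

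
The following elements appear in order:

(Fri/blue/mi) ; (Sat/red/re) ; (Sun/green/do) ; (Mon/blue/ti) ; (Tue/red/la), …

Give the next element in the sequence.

Day: Fri, Sat, Sun, Mon, Tue → Wed (runs through the weekdays Mon→Sun).
For the colour, repeats blue → red → green: blue, red, green, blue, red → green.
Note: runs backward through the solfège scale do→ti; mi, re, do, ti, la → sol.
So the next element is (Wed/green/sol).

(Wed/green/sol)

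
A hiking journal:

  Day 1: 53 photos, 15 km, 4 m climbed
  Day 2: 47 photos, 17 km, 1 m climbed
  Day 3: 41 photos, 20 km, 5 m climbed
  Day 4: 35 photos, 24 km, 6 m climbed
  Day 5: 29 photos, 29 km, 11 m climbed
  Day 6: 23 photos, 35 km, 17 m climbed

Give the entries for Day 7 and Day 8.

17 photos, 42 km, 28 m climbed; 11 photos, 50 km, 45 m climbed

Photos: −6 each step; 53, 47, 41, 35, 29, 23 → 17 → 11.
Km: differences are 2, 3, 4, … (increasing by 1 each time), so 15, 17, 20, 24, 29, 35 → 42 → 50.
For the m climbed, each term is the sum of the two before it: 4, 1, 5, 6, 11, 17 → 28 → 45.
Putting the parts together: 17 photos, 42 km, 28 m climbed and then 11 photos, 50 km, 45 m climbed.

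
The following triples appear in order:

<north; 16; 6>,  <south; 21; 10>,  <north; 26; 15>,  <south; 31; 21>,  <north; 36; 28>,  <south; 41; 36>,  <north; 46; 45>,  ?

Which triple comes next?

<south; 51; 55>

Direction: alternates north ↔ south, so north, south, north, south, north, south, north → south.
Second coordinate goes 16, 21, 26, 31, 36, 41, 46 → 51 (+5 each step).
Third coordinate goes 6, 10, 15, 21, 28, 36, 45 → 55 (differences are 4, 5, 6, … (increasing by 1 each time)).
Combining the parts gives <south; 51; 55>.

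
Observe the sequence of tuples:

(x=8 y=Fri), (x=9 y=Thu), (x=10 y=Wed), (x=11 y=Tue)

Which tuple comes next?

(x=12 y=Mon)

X: +1 each step, so 8, 9, 10, 11 → 12.
Y: Fri, Thu, Wed, Tue → Mon (runs backward through the weekdays Mon→Sun).
So the next tuple is (x=12 y=Mon).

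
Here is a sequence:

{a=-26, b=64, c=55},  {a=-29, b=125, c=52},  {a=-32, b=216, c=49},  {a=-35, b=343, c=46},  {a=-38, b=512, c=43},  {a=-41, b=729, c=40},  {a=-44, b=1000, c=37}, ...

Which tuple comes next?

For the a, −3 each step: -26, -29, -32, -35, -38, -41, -44 → -47.
B: 64, 125, 216, 343, 512, 729, 1000 → 1331 (perfect cubes: 4³, 5³, 6³, …).
C: 55, 52, 49, 46, 43, 40, 37 → 34 (−3 each step).
Putting it together: {a=-47, b=1331, c=34}.

{a=-47, b=1331, c=34}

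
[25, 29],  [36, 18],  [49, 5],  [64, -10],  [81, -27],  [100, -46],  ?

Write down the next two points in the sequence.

[121, -67], [144, -90]

First component — perfect squares: 5², 6², 7², …: 25, 36, 49, 64, 81, 100 → 121 → 144.
Second component: together with the first component always sums to 54; 29, 18, 5, -10, -27, -46 → -67 → -90.
So the next two points are [121, -67] and [144, -90].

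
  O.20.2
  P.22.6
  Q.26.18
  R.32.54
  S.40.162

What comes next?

Letter — letters move forward 1 place in the alphabet: O, P, Q, R, S → T.
Second component — differences are 2, 4, 6, … (increasing by 2 each time): 20, 22, 26, 32, 40 → 50.
For the third component, ×3 each step: 2, 6, 18, 54, 162 → 486.
Putting it together: T.50.486.

T.50.486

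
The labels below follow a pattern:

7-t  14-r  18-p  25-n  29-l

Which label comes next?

36-j

First component: 7, 14, 18, 25, 29 → 36 (alternating steps +7, +4, +7, +4, …).
Letter goes t, r, p, n, l → j (letters move back 2 places in the alphabet).
So the next label is 36-j.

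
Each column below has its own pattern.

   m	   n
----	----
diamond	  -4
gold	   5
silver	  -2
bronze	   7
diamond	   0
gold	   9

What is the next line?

silver  2

Column m: repeats diamond → gold → silver → bronze, so diamond, gold, silver, bronze, diamond, gold → silver.
Column n: alternating steps +9, −7, +9, −7, …; -4, 5, -2, 7, 0, 9 → 2.
Combining the parts gives silver  2.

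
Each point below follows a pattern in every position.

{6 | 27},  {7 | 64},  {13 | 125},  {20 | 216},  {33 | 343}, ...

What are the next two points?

First value goes 6, 7, 13, 20, 33 → 53 → 86 (each term is the sum of the two before it).
Second value — perfect cubes: 3³, 4³, 5³, …: 27, 64, 125, 216, 343 → 512 → 729.
So the next two points are {53 | 512} and {86 | 729}.

{53 | 512}, {86 | 729}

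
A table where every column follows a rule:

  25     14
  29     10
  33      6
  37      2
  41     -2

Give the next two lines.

45  -6; 49  -10

For the first component, +4 each step: 25, 29, 33, 37, 41 → 45 → 49.
Second component goes 14, 10, 6, 2, -2 → -6 → -10 (together with the first component always sums to 39).
So the next two lines are 45  -6 and 49  -10.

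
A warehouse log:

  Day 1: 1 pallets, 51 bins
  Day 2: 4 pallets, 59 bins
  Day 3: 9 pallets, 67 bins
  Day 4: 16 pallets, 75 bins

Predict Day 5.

Pallets — perfect squares: 1², 2², 3², …: 1, 4, 9, 16 → 25.
For the bins, +8 each step: 51, 59, 67, 75 → 83.
So the next record is 25 pallets, 83 bins.

25 pallets, 83 bins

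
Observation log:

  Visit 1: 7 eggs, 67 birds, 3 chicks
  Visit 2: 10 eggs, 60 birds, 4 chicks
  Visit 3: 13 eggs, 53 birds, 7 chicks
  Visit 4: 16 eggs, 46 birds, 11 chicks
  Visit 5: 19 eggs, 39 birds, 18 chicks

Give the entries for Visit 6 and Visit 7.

Eggs goes 7, 10, 13, 16, 19 → 22 → 25 (+3 each step).
Birds: −7 each step, so 67, 60, 53, 46, 39 → 32 → 25.
Chicks — each term is the sum of the two before it: 3, 4, 7, 11, 18 → 29 → 47.
Putting the parts together: 22 eggs, 32 birds, 29 chicks and then 25 eggs, 25 birds, 47 chicks.

22 eggs, 32 birds, 29 chicks; 25 eggs, 25 birds, 47 chicks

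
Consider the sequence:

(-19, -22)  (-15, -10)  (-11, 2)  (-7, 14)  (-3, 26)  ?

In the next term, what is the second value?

38

Second value: +12 each step; -22, -10, 2, 14, 26 → 38.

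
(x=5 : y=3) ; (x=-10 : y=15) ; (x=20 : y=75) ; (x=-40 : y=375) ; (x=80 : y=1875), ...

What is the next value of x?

X: ×(-2) each step; 5, -10, 20, -40, 80 → -160.

-160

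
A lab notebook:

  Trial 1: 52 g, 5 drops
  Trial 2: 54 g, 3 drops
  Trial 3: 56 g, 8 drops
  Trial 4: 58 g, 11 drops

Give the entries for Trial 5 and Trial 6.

G goes 52, 54, 56, 58 → 60 → 62 (+2 each step).
Drops goes 5, 3, 8, 11 → 19 → 30 (each term is the sum of the two before it).
So the next two rows are 60 g, 19 drops and 62 g, 30 drops.

60 g, 19 drops; 62 g, 30 drops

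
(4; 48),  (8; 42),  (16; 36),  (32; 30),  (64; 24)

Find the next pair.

(128; 18)

First component — ×2 each step: 4, 8, 16, 32, 64 → 128.
Second component — −6 each step: 48, 42, 36, 30, 24 → 18.
So the next pair is (128; 18).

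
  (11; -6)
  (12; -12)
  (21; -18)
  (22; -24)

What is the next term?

First part: 11, 12, 21, 22 → 31 (alternating steps +1, +9, +1, +9, …).
Second part: -6, -12, -18, -24 → -30 (−6 each step).
Combining the parts gives (31; -30).

(31; -30)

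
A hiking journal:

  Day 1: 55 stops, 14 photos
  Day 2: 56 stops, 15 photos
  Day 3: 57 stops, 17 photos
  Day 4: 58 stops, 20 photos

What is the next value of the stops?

Stops: +1 each step; 55, 56, 57, 58 → 59.

59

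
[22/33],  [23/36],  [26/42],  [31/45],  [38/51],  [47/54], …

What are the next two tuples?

First component: differences are 1, 3, 5, … (increasing by 2 each time); 22, 23, 26, 31, 38, 47 → 58 → 71.
Second component — alternating steps +3, +6, +3, +6, …: 33, 36, 42, 45, 51, 54 → 60 → 63.
So the next two tuples are [58/60] and [71/63].

[58/60], [71/63]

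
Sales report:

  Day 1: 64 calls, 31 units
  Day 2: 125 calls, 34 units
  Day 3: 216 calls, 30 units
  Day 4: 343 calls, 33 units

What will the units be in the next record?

Units: alternating steps +3, −4, +3, −4, …; 31, 34, 30, 33 → 29.

29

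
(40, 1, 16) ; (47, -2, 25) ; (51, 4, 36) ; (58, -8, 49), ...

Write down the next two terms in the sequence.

First part: alternating steps +7, +4, +7, +4, …; 40, 47, 51, 58 → 62 → 69.
Second part: ×(-2) each step, so 1, -2, 4, -8 → 16 → -32.
Third part — perfect squares: 4², 5², 6², …: 16, 25, 36, 49 → 64 → 81.
So the next two terms are (62, 16, 64) and (69, -32, 81).

(62, 16, 64), (69, -32, 81)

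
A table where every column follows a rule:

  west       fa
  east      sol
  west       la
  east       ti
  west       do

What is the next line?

Direction — alternates west ↔ east: west, east, west, east, west → east.
Note — runs through the solfège scale do→ti: fa, sol, la, ti, do → re.
Putting it together: east  re.

east  re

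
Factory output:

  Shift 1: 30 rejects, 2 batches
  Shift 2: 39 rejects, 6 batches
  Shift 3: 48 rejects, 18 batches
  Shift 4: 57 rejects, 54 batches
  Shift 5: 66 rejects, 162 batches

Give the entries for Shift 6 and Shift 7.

75 rejects, 486 batches; 84 rejects, 1458 batches

Rejects: 30, 39, 48, 57, 66 → 75 → 84 (+9 each step).
Batches — ×3 each step: 2, 6, 18, 54, 162 → 486 → 1458.
So the next two records are 75 rejects, 486 batches and 84 rejects, 1458 batches.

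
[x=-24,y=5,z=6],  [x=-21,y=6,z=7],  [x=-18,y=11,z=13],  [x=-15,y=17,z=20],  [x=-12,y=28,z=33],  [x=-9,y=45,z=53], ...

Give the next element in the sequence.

For the x, +3 each step: -24, -21, -18, -15, -12, -9 → -6.
Y: each term is the sum of the two before it; 5, 6, 11, 17, 28, 45 → 73.
Z: each term is the sum of the two before it, so 6, 7, 13, 20, 33, 53 → 86.
Putting it together: [x=-6,y=73,z=86].

[x=-6,y=73,z=86]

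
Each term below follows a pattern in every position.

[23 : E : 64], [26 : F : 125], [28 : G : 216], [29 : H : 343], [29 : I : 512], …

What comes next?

First value: differences are 3, 2, 1, … (decreasing by 1 each time); 23, 26, 28, 29, 29 → 28.
Letter — letters move forward 1 place in the alphabet: E, F, G, H, I → J.
Third value — perfect cubes: 4³, 5³, 6³, …: 64, 125, 216, 343, 512 → 729.
Combining the parts gives [28 : J : 729].

[28 : J : 729]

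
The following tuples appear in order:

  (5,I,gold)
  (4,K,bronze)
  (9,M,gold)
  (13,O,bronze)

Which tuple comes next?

First component: 5, 4, 9, 13 → 22 (each term is the sum of the two before it).
Letter goes I, K, M, O → Q (letters move forward 2 places in the alphabet).
Rank: alternates gold ↔ bronze, so gold, bronze, gold, bronze → gold.
Putting it together: (22,Q,gold).

(22,Q,gold)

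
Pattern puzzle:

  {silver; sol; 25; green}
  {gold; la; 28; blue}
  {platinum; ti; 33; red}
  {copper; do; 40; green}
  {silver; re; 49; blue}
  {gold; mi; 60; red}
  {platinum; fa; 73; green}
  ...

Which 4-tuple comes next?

For the metal, repeats silver → gold → platinum → copper: silver, gold, platinum, copper, silver, gold, platinum → copper.
Note: runs through the solfège scale do→ti; sol, la, ti, do, re, mi, fa → sol.
Third component: differences are 3, 5, 7, … (increasing by 2 each time), so 25, 28, 33, 40, 49, 60, 73 → 88.
Colour: repeats green → blue → red, so green, blue, red, green, blue, red, green → blue.
Putting it together: {copper; sol; 88; blue}.

{copper; sol; 88; blue}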